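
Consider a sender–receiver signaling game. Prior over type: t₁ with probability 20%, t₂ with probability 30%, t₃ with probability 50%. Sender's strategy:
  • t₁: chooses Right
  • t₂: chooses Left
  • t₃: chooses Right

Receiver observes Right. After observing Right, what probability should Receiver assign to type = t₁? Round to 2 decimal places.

P(Right) = 0.2·1 + 0.3·0 + 0.5·1 = 0.7
P(t₁ | Right) = (0.2·1) / 0.7 = 0.2 / 0.7 = 0.285714

0.29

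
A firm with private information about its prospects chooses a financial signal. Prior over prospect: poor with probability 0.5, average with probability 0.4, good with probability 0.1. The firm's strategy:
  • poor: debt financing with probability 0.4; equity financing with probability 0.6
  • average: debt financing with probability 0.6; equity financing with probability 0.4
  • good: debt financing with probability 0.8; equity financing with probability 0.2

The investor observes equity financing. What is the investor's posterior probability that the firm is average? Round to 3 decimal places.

P(equity financing) = 0.5·0.6 + 0.4·0.4 + 0.1·0.2 = 0.48
P(average | equity financing) = (0.4·0.4) / 0.48 = 0.16 / 0.48 = 0.333333

0.333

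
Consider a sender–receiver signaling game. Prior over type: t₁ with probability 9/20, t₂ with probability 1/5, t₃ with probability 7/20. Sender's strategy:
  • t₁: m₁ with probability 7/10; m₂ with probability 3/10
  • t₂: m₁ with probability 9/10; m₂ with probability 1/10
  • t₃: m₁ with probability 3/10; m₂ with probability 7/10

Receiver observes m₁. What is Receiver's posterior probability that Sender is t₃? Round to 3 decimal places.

Apply Bayes' rule using the sender's strategy as the likelihood.
P(m₁) = (9/20)·(7/10) + (1/5)·(9/10) + (7/20)·(3/10) = 3/5
P(t₃ | m₁) = ((7/20)·(3/10)) / (3/5) = (21/200) / (3/5) = 7/40

0.175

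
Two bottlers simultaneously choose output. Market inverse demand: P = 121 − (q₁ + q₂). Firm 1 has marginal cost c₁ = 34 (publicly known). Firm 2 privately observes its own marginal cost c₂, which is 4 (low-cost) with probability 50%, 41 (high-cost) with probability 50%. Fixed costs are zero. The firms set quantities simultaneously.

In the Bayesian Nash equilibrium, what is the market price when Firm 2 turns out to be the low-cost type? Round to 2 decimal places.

49.92

Each type of Firm 2 best-responds to q₁; Firm 1 best-responds to the expected q₂ over Firm 2's types.
Firm 2 with cost c maximizes (121 − (q₁+q₂) − c)·q₂, giving q₂(c) = (121 − c − q₁)/2.
E[c₂] = 0.5·4 + 0.5·41 = 22.5
Firm 1's FOC against E[q₂] yields q₁ = (121 − 2·34 + E[c₂])/3 = (121 − 68 + 22.5)/3 = 25.1667.
q₂(low-cost) = 45.9167, so P = 121 − (25.1667 + 45.9167) = 49.9167.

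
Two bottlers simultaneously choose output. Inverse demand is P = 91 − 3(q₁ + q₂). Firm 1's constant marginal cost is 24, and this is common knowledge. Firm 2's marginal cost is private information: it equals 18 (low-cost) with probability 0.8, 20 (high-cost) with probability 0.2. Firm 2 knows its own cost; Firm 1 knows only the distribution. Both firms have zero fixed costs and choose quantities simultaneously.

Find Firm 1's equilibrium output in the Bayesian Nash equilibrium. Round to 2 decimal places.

Each type of Firm 2 best-responds to q₁; Firm 1 best-responds to the expected q₂ over Firm 2's types.
Firm 2 with cost c maximizes (91 − 3(q₁+q₂) − c)·q₂, giving q₂(c) = (91 − c − 3q₁)/6.
E[c₂] = 0.8·18 + 0.2·20 = 18.4
Firm 1's FOC against E[q₂] yields q₁ = (91 − 2·24 + E[c₂])/9 = (91 − 48 + 18.4)/9 = 6.82222.

6.82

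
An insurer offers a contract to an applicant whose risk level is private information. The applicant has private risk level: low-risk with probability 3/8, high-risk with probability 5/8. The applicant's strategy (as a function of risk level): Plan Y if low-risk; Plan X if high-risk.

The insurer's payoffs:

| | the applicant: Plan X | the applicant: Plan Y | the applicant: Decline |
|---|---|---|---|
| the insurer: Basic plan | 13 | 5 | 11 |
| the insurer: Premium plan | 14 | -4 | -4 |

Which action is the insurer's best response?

E[Basic plan] = 3/8·(5) + 5/8·(13) = 10
E[Premium plan] = 3/8·(-4) + 5/8·(14) = 29/4
Best response: Basic plan (10 is the largest).

Basic plan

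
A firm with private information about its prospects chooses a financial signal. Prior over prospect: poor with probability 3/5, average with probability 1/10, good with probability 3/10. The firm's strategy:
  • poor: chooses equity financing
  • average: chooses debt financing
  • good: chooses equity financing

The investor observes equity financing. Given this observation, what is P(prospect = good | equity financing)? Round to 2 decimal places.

0.33

Apply Bayes' rule using the sender's strategy as the likelihood.
P(equity financing) = (3/5)·1 + (1/10)·0 + (3/10)·1 = 9/10
P(good | equity financing) = ((3/10)·1) / (9/10) = (3/10) / (9/10) = 1/3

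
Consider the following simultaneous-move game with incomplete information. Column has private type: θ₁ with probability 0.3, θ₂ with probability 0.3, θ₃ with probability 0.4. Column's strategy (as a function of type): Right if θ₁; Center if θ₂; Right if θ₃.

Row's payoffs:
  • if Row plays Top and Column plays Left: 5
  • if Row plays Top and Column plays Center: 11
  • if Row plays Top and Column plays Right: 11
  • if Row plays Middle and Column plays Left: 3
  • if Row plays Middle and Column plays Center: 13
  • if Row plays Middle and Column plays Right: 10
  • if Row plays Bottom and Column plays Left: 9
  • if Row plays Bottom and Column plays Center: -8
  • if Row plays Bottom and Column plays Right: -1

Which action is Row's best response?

E[Top] = 0.3·(11) + 0.3·(11) + 0.4·(11) = 11
E[Middle] = 0.3·(10) + 0.3·(13) + 0.4·(10) = 10.9
E[Bottom] = 0.3·(-1) + 0.3·(-8) + 0.4·(-1) = -3.1
Best response: Top (11 is the largest).

Top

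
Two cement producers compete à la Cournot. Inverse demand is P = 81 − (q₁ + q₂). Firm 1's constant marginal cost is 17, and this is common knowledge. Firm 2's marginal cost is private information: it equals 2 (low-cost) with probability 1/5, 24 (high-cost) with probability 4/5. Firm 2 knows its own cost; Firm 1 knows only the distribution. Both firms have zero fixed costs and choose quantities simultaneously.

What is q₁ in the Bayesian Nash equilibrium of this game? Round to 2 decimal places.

Type-c best response for Firm 2: q₂(c) = (81 − c)/2 − q₁/2.
Firm 1 maximizes expected profit; its first-order condition is 81 − 2q₁ − E[q₂] − 17 = 0.
Substituting E[q₂] and solving: E[c₂] = 19.6, so q₁ = (81 − 2·17 + 19.6)/3 = 22.2.

22.20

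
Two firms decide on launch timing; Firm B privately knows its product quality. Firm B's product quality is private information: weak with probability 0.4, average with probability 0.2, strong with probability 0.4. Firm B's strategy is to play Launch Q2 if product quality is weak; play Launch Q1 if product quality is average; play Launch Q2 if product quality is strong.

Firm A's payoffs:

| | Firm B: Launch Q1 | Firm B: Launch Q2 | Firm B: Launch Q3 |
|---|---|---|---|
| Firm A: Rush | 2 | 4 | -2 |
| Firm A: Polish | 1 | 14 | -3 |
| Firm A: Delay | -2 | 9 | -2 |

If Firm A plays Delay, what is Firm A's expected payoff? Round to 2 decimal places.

6.80

Take the expectation over Firm B's product quality, weighting each type's action by its prior probability.
E[Delay] = 0.4·9 + 0.2·(-2) + 0.4·9 = 3.6 + (-0.4) + 3.6 = 6.8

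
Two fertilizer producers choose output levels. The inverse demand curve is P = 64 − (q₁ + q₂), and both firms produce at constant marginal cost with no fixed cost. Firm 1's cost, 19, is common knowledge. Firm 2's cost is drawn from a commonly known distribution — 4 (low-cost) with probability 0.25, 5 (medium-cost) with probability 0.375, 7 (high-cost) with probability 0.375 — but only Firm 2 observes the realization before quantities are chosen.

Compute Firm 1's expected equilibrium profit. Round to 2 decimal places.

110.25

Each type of Firm 2 best-responds to q₁; Firm 1 best-responds to the expected q₂ over Firm 2's types.
Firm 2 with cost c maximizes (64 − (q₁+q₂) − c)·q₂, giving q₂(c) = (64 − c − q₁)/2.
E[c₂] = 0.25·4 + 0.375·5 + 0.375·7 = 5.5
Firm 1's FOC against E[q₂] yields q₁ = (64 − 2·19 + E[c₂])/3 = (64 − 38 + 5.5)/3 = 10.5.
E[P] = 64 − (q₁ + E[q₂]) = 29.5; Firm 1's expected profit = (E[P] − 19)·q₁ = (29.5 − 19)·10.5 = 110.25.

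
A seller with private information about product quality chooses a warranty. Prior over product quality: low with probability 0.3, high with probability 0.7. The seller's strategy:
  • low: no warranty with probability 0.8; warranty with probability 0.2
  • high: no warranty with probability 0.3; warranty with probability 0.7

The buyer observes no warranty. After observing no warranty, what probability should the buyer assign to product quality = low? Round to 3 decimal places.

P(no warranty) = 0.3·0.8 + 0.7·0.3 = 0.45
P(low | no warranty) = (0.3·0.8) / 0.45 = 0.24 / 0.45 = 0.533333

0.533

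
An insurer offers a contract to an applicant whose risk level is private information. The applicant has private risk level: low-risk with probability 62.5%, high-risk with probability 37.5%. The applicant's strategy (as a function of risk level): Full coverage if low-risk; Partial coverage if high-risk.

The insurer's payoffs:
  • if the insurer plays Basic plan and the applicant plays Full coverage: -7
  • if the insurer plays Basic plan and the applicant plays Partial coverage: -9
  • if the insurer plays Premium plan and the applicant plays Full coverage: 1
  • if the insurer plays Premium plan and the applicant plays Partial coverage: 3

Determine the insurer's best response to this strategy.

E[Basic plan] = 0.625·(-7) + 0.375·(-9) = -7.75
E[Premium plan] = 0.625·(1) + 0.375·(3) = 1.75
Best response: Premium plan (1.75 is the largest).

Premium plan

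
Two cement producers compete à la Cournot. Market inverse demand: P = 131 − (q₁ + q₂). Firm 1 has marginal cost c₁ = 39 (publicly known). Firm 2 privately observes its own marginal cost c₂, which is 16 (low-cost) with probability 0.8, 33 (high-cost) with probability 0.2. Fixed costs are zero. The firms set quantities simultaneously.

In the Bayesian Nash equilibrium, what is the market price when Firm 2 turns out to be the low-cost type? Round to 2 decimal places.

Type-c best response for Firm 2: q₂(c) = (131 − c)/2 − q₁/2.
Firm 1 maximizes expected profit; its first-order condition is 131 − 2q₁ − E[q₂] − 39 = 0.
Substituting E[q₂] and solving: E[c₂] = 19.4, so q₁ = (131 − 2·39 + 19.4)/3 = 24.1333.
q₂(low-cost) = 45.4333, so P = 131 − (24.1333 + 45.4333) = 61.4333.

61.43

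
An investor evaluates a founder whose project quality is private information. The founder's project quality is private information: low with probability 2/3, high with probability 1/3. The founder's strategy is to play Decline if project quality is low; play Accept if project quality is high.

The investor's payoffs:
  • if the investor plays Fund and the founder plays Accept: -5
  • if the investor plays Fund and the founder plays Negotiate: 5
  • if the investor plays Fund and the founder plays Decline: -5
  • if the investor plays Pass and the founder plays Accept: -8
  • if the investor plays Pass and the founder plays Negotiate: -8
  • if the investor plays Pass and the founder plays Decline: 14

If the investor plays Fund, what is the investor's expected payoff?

-5

E[Fund] = 2/3·(-5) + 1/3·(-5) = (-10/3) + (-5/3) = -5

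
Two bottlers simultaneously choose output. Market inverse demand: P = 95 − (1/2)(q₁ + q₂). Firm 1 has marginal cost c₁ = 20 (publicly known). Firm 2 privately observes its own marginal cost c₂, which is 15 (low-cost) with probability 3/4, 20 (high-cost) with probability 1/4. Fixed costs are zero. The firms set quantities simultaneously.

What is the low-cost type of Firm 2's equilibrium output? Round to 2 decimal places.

56.25

Firm 2 with cost c maximizes (95 − (1/2)(q₁+q₂) − c)·q₂, giving q₂(c) = (95 − c − (1/2)q₁).
E[c₂] = 3/4·15 + 1/4·20 = 16.25
Firm 1's FOC against E[q₂] yields q₁ = (95 − 2·20 + E[c₂])/(3/2) = (95 − 40 + 16.25)/(3/2) = 47.5.
q₂(low-cost) = (95 − 15 − (1/2)·47.5) = 56.25.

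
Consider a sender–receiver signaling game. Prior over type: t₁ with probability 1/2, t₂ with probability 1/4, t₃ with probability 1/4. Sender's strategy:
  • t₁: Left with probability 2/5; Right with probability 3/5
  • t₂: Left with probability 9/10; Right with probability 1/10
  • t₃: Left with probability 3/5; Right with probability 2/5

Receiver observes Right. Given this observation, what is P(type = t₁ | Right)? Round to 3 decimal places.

0.706

Apply Bayes' rule using the sender's strategy as the likelihood.
P(Right) = (1/2)·(3/5) + (1/4)·(1/10) + (1/4)·(2/5) = 17/40
P(t₁ | Right) = ((1/2)·(3/5)) / (17/40) = (3/10) / (17/40) = 12/17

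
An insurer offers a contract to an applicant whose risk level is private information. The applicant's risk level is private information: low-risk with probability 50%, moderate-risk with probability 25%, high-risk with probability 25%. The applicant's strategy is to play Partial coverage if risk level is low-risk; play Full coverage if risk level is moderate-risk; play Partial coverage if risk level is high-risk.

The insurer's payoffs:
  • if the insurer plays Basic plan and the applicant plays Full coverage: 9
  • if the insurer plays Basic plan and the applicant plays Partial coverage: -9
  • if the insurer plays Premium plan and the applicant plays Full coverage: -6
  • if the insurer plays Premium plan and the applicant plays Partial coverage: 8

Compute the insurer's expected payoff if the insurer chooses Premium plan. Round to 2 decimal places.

4.50

E[Premium plan] = 0.5·8 + 0.25·(-6) + 0.25·8 = 4 + (-1.5) + 2 = 4.5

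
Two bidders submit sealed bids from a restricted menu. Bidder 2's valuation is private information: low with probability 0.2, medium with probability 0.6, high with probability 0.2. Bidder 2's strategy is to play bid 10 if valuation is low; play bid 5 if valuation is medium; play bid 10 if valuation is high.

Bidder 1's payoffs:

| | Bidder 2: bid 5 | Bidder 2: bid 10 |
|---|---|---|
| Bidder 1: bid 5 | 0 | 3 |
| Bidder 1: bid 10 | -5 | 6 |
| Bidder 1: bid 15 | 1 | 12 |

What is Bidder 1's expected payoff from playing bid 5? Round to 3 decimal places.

E[bid 5] = 0.2·3 + 0.6·0 + 0.2·3 = 0.6 + 0 + 0.6 = 1.2

1.200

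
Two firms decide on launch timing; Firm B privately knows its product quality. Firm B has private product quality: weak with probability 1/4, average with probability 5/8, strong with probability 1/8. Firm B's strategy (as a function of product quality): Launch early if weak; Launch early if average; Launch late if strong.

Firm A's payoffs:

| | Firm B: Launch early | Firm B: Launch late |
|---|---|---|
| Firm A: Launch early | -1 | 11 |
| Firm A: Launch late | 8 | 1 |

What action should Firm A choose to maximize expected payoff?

Compute Firm A's expected payoff for each action, taking the expectation over Firm B's type.
E[Launch early] = 1/4·(-1) + 5/8·(-1) + 1/8·(11) = 1/2
E[Launch late] = 1/4·(8) + 5/8·(8) + 1/8·(1) = 57/8
Best response: Launch late (57/8 is the largest).

Launch late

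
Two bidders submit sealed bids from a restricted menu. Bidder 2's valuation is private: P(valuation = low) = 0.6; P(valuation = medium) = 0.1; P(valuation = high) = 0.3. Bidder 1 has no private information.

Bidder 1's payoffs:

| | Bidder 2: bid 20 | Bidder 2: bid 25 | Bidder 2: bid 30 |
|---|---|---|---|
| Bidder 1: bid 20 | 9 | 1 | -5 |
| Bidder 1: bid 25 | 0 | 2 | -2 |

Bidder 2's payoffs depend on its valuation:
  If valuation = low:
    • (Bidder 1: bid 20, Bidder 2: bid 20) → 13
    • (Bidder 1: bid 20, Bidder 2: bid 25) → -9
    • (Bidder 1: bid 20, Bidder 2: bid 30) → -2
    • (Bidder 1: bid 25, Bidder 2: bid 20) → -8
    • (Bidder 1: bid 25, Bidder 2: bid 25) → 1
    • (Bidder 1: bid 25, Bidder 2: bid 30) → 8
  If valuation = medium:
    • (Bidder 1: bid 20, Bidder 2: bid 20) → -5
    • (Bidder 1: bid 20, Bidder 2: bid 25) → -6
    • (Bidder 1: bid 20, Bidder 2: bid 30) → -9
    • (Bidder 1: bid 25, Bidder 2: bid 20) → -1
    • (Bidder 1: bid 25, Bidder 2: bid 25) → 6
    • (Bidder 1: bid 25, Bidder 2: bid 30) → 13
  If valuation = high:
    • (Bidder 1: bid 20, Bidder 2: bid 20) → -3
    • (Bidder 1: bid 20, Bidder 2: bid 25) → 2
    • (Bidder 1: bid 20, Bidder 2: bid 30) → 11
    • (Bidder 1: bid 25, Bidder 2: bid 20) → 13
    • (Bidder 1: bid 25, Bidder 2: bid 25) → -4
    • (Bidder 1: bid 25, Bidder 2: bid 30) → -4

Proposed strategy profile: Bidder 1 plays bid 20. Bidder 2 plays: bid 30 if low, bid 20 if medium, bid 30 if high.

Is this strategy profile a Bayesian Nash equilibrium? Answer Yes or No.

A profile is a BNE iff every type of every player is best-responding given beliefs about the other side.
Bidder 1 plays bid 20: E[bid 20] = 0.6·(-5) + 0.1·(9) + 0.3·(-5) = -3.6; E[bid 25] = -1.8. Not best-responding. ✗
Bidder 2 (valuation low), facing bid 20: bid 20 gives 13, bid 25 gives -9, bid 30 gives -2. Proposed bid 30 is not best — profitable deviation exists. ✗
Bidder 2 (valuation medium), facing bid 20: bid 20 gives -5, bid 25 gives -6, bid 30 gives -9. Proposed bid 20 is best. ✓
Bidder 2 (valuation high), facing bid 20: bid 20 gives -3, bid 25 gives 2, bid 30 gives 11. Proposed bid 30 is best. ✓

No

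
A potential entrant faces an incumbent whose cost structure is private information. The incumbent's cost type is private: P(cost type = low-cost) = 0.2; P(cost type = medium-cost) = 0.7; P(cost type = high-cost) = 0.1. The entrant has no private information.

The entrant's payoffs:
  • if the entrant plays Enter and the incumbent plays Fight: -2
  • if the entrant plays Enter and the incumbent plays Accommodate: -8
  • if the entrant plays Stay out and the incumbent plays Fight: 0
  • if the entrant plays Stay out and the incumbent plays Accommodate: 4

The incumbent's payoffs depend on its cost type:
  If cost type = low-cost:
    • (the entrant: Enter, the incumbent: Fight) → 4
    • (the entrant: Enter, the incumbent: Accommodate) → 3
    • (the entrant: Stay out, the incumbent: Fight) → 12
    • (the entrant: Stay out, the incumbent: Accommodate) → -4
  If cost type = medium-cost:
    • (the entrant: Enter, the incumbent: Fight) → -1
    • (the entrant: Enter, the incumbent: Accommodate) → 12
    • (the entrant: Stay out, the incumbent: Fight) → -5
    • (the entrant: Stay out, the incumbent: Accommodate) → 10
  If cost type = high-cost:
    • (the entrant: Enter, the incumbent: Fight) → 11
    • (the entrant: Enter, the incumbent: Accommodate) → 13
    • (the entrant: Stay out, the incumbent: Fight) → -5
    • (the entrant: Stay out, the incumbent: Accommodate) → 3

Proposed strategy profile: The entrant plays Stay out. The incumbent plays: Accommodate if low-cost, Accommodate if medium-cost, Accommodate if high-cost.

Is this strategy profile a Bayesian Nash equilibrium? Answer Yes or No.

No

A profile is a BNE iff every type of every player is best-responding given beliefs about the other side.
The entrant plays Stay out: E[Stay out] = 0.2·(4) + 0.7·(4) + 0.1·(4) = 4; E[Enter] = -8. Best-responding. ✓
The incumbent (cost type low-cost), facing Stay out: Fight gives 12, Accommodate gives -4. Proposed Accommodate is not best — profitable deviation exists. ✗
The incumbent (cost type medium-cost), facing Stay out: Fight gives -5, Accommodate gives 10. Proposed Accommodate is best. ✓
The incumbent (cost type high-cost), facing Stay out: Fight gives -5, Accommodate gives 3. Proposed Accommodate is best. ✓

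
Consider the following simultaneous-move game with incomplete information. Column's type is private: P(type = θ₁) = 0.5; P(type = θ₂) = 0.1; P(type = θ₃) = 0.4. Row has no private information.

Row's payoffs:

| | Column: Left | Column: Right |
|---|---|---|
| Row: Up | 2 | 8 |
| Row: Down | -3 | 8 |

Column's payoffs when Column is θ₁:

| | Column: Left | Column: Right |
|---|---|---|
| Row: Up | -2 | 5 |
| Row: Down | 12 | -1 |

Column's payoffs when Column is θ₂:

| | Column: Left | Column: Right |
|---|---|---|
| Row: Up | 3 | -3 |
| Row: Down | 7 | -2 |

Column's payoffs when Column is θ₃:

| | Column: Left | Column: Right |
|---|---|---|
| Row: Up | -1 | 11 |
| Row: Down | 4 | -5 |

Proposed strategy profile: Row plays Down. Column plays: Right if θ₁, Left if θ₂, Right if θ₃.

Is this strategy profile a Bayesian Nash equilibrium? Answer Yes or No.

No

Row plays Down: E[Down] = 0.5·(8) + 0.1·(-3) + 0.4·(8) = 6.9; E[Up] = 7.4. Not best-responding. ✗
Column (type θ₁), facing Down: Left gives 12, Right gives -1. Proposed Right is not best — profitable deviation exists. ✗
Column (type θ₂), facing Down: Left gives 7, Right gives -2. Proposed Left is best. ✓
Column (type θ₃), facing Down: Left gives 4, Right gives -5. Proposed Right is not best — profitable deviation exists. ✗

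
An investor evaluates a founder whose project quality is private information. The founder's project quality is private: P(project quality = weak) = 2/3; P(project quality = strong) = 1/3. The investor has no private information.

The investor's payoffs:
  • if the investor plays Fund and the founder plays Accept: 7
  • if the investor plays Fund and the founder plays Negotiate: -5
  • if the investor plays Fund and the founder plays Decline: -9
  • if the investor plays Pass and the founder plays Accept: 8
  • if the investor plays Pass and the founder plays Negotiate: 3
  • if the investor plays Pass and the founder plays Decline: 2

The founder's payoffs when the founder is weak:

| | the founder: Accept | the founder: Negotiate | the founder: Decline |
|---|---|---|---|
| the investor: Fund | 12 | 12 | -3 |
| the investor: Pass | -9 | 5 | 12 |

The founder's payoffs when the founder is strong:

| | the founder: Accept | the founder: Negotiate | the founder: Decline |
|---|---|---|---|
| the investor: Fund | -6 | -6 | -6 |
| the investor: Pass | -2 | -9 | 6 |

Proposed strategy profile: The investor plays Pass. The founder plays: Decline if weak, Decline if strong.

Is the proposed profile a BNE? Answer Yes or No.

The investor plays Pass: E[Pass] = 2/3·(2) + 1/3·(2) = 2; E[Fund] = -9. Best-responding. ✓
The founder (project quality weak), facing Pass: Accept gives -9, Negotiate gives 5, Decline gives 12. Proposed Decline is best. ✓
The founder (project quality strong), facing Pass: Accept gives -2, Negotiate gives -9, Decline gives 6. Proposed Decline is best. ✓

Yes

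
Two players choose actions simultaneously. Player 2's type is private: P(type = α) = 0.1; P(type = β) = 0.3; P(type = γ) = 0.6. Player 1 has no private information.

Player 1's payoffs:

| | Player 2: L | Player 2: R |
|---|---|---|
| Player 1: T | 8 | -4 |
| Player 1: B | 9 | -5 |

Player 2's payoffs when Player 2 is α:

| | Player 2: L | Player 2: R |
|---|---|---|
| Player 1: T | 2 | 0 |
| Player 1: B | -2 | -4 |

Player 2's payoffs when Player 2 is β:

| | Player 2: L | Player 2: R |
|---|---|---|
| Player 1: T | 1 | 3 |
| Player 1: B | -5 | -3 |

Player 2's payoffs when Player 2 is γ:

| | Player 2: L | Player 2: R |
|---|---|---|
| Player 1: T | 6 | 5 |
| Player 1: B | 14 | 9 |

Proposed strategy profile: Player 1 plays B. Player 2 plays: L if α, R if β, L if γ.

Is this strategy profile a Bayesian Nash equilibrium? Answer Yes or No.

Player 1 plays B: E[B] = 0.1·(9) + 0.3·(-5) + 0.6·(9) = 4.8; E[T] = 4.4. Best-responding. ✓
Player 2 (type α), facing B: L gives -2, R gives -4. Proposed L is best. ✓
Player 2 (type β), facing B: L gives -5, R gives -3. Proposed R is best. ✓
Player 2 (type γ), facing B: L gives 14, R gives 9. Proposed L is best. ✓

Yes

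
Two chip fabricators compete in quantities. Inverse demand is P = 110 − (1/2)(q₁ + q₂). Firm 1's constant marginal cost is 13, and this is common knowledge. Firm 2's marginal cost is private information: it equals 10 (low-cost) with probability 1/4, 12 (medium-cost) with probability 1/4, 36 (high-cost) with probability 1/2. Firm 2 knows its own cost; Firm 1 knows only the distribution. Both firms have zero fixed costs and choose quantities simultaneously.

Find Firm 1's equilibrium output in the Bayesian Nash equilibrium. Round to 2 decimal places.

Type-c best response for Firm 2: q₂(c) = (110 − c) − q₁/2.
Firm 1 maximizes expected profit; its first-order condition is 110 − q₁ − (1/2)E[q₂] − 13 = 0.
Substituting E[q₂] and solving: E[c₂] = 23.5, so q₁ = (110 − 2·13 + 23.5)/(3/2) = 71.6667.

71.67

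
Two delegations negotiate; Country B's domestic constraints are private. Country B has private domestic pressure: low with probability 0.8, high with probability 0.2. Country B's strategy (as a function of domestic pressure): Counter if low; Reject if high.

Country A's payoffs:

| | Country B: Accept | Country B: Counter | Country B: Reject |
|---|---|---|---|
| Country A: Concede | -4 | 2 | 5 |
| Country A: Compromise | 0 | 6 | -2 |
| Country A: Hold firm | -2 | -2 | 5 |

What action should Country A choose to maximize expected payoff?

Compromise

E[Concede] = 0.8·(2) + 0.2·(5) = 2.6
E[Compromise] = 0.8·(6) + 0.2·(-2) = 4.4
E[Hold firm] = 0.8·(-2) + 0.2·(5) = -0.6
Best response: Compromise (4.4 is the largest).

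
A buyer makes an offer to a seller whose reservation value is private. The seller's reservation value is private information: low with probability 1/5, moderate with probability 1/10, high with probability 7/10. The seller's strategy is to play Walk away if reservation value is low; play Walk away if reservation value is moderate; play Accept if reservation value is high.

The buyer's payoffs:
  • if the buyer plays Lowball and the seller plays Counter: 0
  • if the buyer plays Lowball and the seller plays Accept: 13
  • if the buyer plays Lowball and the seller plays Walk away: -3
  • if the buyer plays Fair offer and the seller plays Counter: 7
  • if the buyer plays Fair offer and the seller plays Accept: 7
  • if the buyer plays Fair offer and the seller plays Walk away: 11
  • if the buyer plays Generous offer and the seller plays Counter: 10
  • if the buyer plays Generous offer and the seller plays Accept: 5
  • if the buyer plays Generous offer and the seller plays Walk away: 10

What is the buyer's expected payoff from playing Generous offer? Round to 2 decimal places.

6.50

E[Generous offer] = 1/5·10 + 1/10·10 + 7/10·5 = 2 + 1 + 7/2 = 13/2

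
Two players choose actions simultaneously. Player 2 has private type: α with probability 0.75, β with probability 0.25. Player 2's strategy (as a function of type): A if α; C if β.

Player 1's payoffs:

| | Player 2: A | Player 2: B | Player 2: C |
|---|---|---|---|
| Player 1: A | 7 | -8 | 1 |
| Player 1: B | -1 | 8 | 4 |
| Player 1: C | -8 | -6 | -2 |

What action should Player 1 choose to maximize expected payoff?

Compute Player 1's expected payoff for each action, taking the expectation over Player 2's type.
E[A] = 0.75·(7) + 0.25·(1) = 5.5
E[B] = 0.75·(-1) + 0.25·(4) = 0.25
E[C] = 0.75·(-8) + 0.25·(-2) = -6.5
Best response: A (5.5 is the largest).

A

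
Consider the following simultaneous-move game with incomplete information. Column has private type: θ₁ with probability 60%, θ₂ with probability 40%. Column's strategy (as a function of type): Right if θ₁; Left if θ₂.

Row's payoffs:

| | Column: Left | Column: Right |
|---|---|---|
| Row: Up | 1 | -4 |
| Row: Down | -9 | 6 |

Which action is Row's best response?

Down

E[Up] = 0.6·(-4) + 0.4·(1) = -2
E[Down] = 0.6·(6) + 0.4·(-9) = 0
Best response: Down (0 is the largest).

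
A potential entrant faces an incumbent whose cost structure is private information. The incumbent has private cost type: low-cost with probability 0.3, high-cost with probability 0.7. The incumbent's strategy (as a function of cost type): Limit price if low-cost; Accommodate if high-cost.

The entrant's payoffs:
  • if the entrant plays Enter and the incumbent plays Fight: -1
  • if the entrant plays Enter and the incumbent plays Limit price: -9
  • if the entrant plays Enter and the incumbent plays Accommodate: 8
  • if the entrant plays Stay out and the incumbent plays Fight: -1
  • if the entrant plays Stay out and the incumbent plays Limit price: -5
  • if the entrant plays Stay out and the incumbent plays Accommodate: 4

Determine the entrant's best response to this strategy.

E[Enter] = 0.3·(-9) + 0.7·(8) = 2.9
E[Stay out] = 0.3·(-5) + 0.7·(4) = 1.3
Best response: Enter (2.9 is the largest).

Enter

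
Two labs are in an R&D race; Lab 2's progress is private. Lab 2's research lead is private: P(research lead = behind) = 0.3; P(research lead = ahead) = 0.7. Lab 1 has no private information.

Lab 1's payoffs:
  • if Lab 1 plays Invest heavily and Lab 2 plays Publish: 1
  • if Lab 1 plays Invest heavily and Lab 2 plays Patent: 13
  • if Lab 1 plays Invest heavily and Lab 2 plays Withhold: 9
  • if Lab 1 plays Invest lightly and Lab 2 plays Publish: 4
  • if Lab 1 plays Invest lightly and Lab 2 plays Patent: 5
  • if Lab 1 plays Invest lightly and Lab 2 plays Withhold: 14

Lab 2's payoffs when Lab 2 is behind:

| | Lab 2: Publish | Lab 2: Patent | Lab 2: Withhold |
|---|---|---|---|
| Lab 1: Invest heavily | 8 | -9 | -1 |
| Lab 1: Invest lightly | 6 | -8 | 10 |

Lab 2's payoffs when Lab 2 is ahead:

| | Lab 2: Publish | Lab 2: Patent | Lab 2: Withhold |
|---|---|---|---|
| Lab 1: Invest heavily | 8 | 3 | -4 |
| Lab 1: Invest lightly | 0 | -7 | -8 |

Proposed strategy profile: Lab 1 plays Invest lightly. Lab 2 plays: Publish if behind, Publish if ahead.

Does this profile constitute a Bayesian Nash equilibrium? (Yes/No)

Lab 1 plays Invest lightly: E[Invest lightly] = 0.3·(4) + 0.7·(4) = 4; E[Invest heavily] = 1. Best-responding. ✓
Lab 2 (research lead behind), facing Invest lightly: Publish gives 6, Patent gives -8, Withhold gives 10. Proposed Publish is not best — profitable deviation exists. ✗
Lab 2 (research lead ahead), facing Invest lightly: Publish gives 0, Patent gives -7, Withhold gives -8. Proposed Publish is best. ✓

No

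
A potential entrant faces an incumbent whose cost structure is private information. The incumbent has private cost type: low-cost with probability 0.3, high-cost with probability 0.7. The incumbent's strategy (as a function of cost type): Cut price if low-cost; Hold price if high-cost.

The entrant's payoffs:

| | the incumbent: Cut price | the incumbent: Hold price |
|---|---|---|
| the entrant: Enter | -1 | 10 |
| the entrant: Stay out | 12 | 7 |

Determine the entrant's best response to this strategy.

E[Enter] = 0.3·(-1) + 0.7·(10) = 6.7
E[Stay out] = 0.3·(12) + 0.7·(7) = 8.5
Best response: Stay out (8.5 is the largest).

Stay out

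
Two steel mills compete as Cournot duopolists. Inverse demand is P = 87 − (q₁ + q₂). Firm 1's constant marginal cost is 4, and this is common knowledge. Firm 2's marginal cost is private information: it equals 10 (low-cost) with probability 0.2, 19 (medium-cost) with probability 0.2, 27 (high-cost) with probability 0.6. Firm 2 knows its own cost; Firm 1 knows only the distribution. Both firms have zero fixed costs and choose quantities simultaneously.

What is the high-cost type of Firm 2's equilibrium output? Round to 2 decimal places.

13.17

Each type of Firm 2 best-responds to q₁; Firm 1 best-responds to the expected q₂ over Firm 2's types.
Firm 2 with cost c maximizes (87 − (q₁+q₂) − c)·q₂, giving q₂(c) = (87 − c − q₁)/2.
E[c₂] = 0.2·10 + 0.2·19 + 0.6·27 = 22
Firm 1's FOC against E[q₂] yields q₁ = (87 − 2·4 + E[c₂])/3 = (87 − 8 + 22)/3 = 33.6667.
q₂(high-cost) = (87 − 27 − 33.6667)/2 = 13.1667.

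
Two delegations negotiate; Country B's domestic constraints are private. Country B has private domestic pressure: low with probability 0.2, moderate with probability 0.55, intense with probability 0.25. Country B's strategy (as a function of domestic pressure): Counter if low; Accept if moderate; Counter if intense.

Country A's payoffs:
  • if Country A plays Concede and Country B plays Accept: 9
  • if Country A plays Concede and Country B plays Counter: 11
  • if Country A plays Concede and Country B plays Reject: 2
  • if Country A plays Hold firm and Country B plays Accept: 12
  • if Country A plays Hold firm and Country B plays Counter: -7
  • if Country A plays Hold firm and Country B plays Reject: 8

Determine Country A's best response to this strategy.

Concede

E[Concede] = 0.2·(11) + 0.55·(9) + 0.25·(11) = 9.9
E[Hold firm] = 0.2·(-7) + 0.55·(12) + 0.25·(-7) = 3.45
Best response: Concede (9.9 is the largest).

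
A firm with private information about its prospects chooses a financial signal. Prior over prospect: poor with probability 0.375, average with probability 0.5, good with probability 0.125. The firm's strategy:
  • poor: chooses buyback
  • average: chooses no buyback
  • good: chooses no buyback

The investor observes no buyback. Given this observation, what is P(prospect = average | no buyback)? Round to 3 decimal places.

0.800

Apply Bayes' rule using the sender's strategy as the likelihood.
P(no buyback) = 0.375·0 + 0.5·1 + 0.125·1 = 0.625
P(average | no buyback) = (0.5·1) / 0.625 = 0.5 / 0.625 = 0.8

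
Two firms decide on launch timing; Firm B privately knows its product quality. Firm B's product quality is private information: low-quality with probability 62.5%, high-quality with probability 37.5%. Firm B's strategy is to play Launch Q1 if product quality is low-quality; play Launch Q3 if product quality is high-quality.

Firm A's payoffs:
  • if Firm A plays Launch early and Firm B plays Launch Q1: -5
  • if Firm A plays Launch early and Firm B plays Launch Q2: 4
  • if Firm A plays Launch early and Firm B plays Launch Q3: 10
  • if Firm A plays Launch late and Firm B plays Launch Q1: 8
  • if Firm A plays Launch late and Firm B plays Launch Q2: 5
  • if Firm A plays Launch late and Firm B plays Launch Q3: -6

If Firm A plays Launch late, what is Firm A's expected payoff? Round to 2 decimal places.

Take the expectation over Firm B's product quality, weighting each type's action by its prior probability.
E[Launch late] = 0.625·8 + 0.375·(-6) = 5 + (-2.25) = 2.75

2.75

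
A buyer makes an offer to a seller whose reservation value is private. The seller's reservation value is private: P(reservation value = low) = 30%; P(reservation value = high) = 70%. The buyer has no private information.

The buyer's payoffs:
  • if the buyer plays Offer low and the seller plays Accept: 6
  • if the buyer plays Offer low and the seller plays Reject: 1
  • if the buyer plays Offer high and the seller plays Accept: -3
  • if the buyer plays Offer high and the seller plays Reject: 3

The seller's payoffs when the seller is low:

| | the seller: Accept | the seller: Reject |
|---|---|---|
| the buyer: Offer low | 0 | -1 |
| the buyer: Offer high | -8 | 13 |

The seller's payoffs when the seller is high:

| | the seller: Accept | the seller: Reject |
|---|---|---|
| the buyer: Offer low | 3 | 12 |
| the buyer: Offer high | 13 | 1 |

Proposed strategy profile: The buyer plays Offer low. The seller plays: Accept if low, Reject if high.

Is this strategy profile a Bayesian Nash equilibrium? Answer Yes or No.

Yes

The buyer plays Offer low: E[Offer low] = 0.3·(6) + 0.7·(1) = 2.5; E[Offer high] = 1.2. Best-responding. ✓
The seller (reservation value low), facing Offer low: Accept gives 0, Reject gives -1. Proposed Accept is best. ✓
The seller (reservation value high), facing Offer low: Accept gives 3, Reject gives 12. Proposed Reject is best. ✓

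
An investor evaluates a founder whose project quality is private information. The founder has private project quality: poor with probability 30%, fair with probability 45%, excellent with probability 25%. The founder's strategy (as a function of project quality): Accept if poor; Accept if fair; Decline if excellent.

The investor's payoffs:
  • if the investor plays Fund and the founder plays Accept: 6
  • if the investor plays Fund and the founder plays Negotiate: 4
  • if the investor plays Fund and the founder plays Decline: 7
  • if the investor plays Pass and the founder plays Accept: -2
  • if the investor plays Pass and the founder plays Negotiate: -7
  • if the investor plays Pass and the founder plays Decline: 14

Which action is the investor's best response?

E[Fund] = 0.3·(6) + 0.45·(6) + 0.25·(7) = 6.25
E[Pass] = 0.3·(-2) + 0.45·(-2) + 0.25·(14) = 2
Best response: Fund (6.25 is the largest).

Fund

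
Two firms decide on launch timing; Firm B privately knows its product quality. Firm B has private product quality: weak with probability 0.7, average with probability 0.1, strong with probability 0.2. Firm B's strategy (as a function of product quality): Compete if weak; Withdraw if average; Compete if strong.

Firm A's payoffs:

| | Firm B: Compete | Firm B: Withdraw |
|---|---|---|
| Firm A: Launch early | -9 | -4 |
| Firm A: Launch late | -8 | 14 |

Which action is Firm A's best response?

Launch late

Compute Firm A's expected payoff for each action, taking the expectation over Firm B's type.
E[Launch early] = 0.7·(-9) + 0.1·(-4) + 0.2·(-9) = -8.5
E[Launch late] = 0.7·(-8) + 0.1·(14) + 0.2·(-8) = -5.8
Best response: Launch late (-5.8 is the largest).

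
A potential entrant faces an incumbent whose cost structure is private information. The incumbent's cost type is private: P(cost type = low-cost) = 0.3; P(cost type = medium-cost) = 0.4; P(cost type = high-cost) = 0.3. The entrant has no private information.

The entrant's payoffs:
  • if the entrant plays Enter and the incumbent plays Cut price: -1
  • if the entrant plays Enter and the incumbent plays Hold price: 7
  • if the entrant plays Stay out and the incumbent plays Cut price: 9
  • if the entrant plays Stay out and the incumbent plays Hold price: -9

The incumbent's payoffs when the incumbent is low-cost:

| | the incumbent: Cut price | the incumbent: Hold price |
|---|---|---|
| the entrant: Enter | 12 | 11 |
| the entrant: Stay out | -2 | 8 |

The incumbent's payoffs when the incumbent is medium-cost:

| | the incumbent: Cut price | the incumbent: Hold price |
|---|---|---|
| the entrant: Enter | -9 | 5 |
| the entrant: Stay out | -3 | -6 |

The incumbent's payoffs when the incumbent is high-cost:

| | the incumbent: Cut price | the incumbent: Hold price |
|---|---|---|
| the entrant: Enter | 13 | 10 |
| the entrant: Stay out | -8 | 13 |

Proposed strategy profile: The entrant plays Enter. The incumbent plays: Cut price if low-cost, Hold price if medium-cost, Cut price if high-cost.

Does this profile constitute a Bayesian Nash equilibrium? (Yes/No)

The entrant plays Enter: E[Enter] = 0.3·(-1) + 0.4·(7) + 0.3·(-1) = 2.2; E[Stay out] = 1.8. Best-responding. ✓
The incumbent (cost type low-cost), facing Enter: Cut price gives 12, Hold price gives 11. Proposed Cut price is best. ✓
The incumbent (cost type medium-cost), facing Enter: Cut price gives -9, Hold price gives 5. Proposed Hold price is best. ✓
The incumbent (cost type high-cost), facing Enter: Cut price gives 13, Hold price gives 10. Proposed Cut price is best. ✓

Yes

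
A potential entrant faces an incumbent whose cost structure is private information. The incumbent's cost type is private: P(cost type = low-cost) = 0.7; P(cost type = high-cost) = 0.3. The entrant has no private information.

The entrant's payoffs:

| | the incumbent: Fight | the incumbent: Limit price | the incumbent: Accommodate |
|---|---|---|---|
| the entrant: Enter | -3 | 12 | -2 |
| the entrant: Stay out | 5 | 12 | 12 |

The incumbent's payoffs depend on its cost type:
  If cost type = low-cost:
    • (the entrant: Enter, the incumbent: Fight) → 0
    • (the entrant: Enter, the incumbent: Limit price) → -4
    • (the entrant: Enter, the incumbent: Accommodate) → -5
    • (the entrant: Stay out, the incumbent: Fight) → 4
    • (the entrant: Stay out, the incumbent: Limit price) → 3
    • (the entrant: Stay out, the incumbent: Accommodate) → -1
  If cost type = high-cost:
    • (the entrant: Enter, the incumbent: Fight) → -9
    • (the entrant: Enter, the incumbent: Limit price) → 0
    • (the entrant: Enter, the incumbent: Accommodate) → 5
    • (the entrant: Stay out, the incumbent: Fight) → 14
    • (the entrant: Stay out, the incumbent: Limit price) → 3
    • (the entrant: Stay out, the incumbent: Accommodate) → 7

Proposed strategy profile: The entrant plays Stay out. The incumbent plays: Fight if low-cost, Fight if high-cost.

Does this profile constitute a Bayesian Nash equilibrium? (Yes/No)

A profile is a BNE iff every type of every player is best-responding given beliefs about the other side.
The entrant plays Stay out: E[Stay out] = 0.7·(5) + 0.3·(5) = 5; E[Enter] = -3. Best-responding. ✓
The incumbent (cost type low-cost), facing Stay out: Fight gives 4, Limit price gives 3, Accommodate gives -1. Proposed Fight is best. ✓
The incumbent (cost type high-cost), facing Stay out: Fight gives 14, Limit price gives 3, Accommodate gives 7. Proposed Fight is best. ✓

Yes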